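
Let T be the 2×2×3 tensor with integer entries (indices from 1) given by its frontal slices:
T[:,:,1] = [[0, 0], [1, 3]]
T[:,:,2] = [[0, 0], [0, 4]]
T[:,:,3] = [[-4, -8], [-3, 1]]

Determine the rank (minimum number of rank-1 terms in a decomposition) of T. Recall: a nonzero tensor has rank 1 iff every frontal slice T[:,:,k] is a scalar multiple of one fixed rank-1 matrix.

3

Lower bound: the mode-3 unfolding of T (rows indexed by k, columns by (i,j) = (1,1), (1,2), (2,1), (2,2)) is [[0, 0, 1, 3], [0, 0, 0, 4], [-4, -8, -3, 1]].
There the 3×3 minor on rows k ∈ {1, 2, 3}, columns (i,j) ∈ {(1,1), (2,1), (2,2)} is det [[0, 1, 3], [0, 0, 4], [-4, -3, 1]] = -16 ≠ 0, so this unfolding has rank ≥ 3; CP rank is at least every unfolding rank, so rank(T) ≥ 3. (Unfolding ranks only ever bound the CP rank from below — rank(T) can be strictly larger than all of them — so the matching upper bound has to come from an explicit 3-term decomposition.)
Upper bound: T is a sum of 3 rank-1 terms, T = [0, 1] ⊗ [0, 1] ⊗ [4, 4, 4] + [0, 1] ⊗ [1, -1] ⊗ [1, 0, -1] + [2, 1] ⊗ [1, 2] ⊗ [0, 0, -2] (written with every a and b primitive with positive leading entry and the scale carried by c; CP decompositions are not unique, and this one is verified by expanding entrywise), so rank(T) ≤ 3.
These bounds meet, so rank(T) = 3.
Check entry T[1,2,1] = 0: (0)·(1)·(4) + (0)·(-1)·(1) + (2)·(2)·(0) = 0.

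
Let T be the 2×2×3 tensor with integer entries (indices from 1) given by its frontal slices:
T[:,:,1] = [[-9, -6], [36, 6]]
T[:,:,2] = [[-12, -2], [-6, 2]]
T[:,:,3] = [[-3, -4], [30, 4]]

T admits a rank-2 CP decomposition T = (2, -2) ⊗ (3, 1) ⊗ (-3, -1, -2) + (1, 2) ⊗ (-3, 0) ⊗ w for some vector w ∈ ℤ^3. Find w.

w = (-3, 2, -3)

Subtract the known terms from T to get the rank-1 residual R = (1, 2) ⊗ (-3, 0) ⊗ w, so R[i,j,k] = a[i]·b[j]·w[k]. Pick indices with nonzero a[1]·b[1] = (1)·(-3) = -3. Only the fibre through (1,1,·) is needed: R[1,1,:] = T[1,1,:] − Σₗ aₗ[1]bₗ[1]cₗ = [-9, -12, -3] − (2)·(3)·(-3, -1, -2) = [9, -6, 9]. Then w[k] = R[1,1,k] / -3 for each k, giving w = [9, -6, 9] / -3 = (-3, 2, -3).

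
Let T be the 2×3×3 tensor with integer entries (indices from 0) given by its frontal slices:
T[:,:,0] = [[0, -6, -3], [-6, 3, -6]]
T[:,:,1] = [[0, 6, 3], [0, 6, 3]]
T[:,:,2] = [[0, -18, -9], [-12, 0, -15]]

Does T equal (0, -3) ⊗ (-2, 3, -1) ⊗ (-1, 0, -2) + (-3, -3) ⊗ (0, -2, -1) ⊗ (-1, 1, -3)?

Yes

Reconstruct entrywise from the claimed factors. For example, T[0,2,1] = 3 and Σₗ aₗ[0]bₗ[2]cₗ[1] = (0)·(-1)·(0) + (-3)·(-1)·(1) = 3; checking all 18 entries, every one matches. The claim holds.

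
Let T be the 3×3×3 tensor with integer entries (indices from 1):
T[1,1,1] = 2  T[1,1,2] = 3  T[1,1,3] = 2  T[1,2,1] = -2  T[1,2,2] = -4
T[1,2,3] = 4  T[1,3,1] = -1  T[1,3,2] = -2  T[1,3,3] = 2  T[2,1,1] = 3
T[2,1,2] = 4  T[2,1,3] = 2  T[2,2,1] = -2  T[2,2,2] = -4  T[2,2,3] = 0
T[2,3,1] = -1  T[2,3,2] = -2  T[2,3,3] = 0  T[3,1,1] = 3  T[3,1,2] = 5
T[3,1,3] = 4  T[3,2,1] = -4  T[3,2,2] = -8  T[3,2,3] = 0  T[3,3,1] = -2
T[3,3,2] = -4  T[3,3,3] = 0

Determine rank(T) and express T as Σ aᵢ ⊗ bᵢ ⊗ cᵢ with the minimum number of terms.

rank(T) = 3

Lower bound: the mode-3 unfolding of T (rows indexed by k, columns by (i,j) = (1,1), (1,2), (1,3), (2,1), (2,2), (2,3), (3,1), (3,2), (3,3)) is [[2, -2, -1, 3, -2, -1, 3, -4, -2], [3, -4, -2, 4, -4, -2, 5, -8, -4], [2, 4, 2, 2, 0, 0, 4, 0, 0]].
There the 3×3 minor on rows k ∈ {1, 2, 3}, columns (i,j) ∈ {(1,1), (1,2), (2,1)} is det [[2, -2, 3], [3, -4, 4], [2, 4, 2]] = 8 ≠ 0, so this unfolding has rank ≥ 3; CP rank is at least every unfolding rank, so rank(T) ≥ 3. (Unfolding ranks only ever bound the CP rank from below — rank(T) can be strictly larger than all of them — so the matching upper bound has to come from an explicit 3-term decomposition.)
Upper bound: T is a sum of 3 rank-1 terms, T = (1, 1, 2) ⊗ (1, -2, -1) ⊗ (1, 2, 2) + (1, 2, 1) ⊗ (1, 0, 0) ⊗ (1, 1, 0) + (2, 1, 2) ⊗ (0, 2, 1) ⊗ (0, 0, 2) (one valid choice — decompositions are not unique — normalised so each a, b is primitive with positive first nonzero entry; check it by expanding all entries), so rank(T) ≤ 3.
These bounds meet, so rank(T) = 3.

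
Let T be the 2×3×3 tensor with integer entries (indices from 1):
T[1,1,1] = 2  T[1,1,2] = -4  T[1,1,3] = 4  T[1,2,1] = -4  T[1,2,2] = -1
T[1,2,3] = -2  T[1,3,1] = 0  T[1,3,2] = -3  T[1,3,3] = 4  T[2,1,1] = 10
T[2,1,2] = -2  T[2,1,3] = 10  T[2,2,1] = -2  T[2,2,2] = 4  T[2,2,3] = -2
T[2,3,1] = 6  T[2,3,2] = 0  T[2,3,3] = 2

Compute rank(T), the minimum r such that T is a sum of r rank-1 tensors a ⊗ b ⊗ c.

3

Lower bound: the mode-3 unfolding of T (rows indexed by k, columns by (i,j) = (1,1), (1,2), (1,3), (2,1), (2,2), (2,3)) is [[2, -4, 0, 10, -2, 6], [-4, -1, -3, -2, 4, 0], [4, -2, 4, 10, -2, 2]].
There the 3×3 minor on rows k ∈ {1, 2, 3}, columns (i,j) ∈ {(1,1), (1,2), (1,3)} is det [[2, -4, 0], [-4, -1, -3], [4, -2, 4]] = -36 ≠ 0, so this unfolding has rank ≥ 3; CP rank is at least every unfolding rank, so rank(T) ≥ 3. (This is only a lower bound: in general the CP rank may exceed every unfolding rank, so we still need to exhibit 3 rank-1 terms summing to T.)
Upper bound: T is a sum of 3 rank-1 terms, T = (1, -2) ⊗ (1, 1, 0) ⊗ (0, 0, -2) + (1, -1) ⊗ (1, 1, 1) ⊗ (-2, -2, 2) + (1, 2) ⊗ (2, -1, 1) ⊗ (2, -1, 2) (one valid choice — decompositions are not unique — normalised so each a, b is primitive with positive first nonzero entry; check it by expanding all entries), so rank(T) ≤ 3.
These bounds meet, so rank(T) = 3.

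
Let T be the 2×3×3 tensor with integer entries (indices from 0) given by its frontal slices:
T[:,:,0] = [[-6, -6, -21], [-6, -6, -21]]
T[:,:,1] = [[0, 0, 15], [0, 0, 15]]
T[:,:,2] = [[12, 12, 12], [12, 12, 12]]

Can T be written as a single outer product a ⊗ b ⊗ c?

No

The mode-3 unfolding of T (rows indexed by k, columns by (i,j) = (0,0), (0,1), (0,2), (1,0), (1,1), (1,2)) is [[-6, -6, -21, -6, -6, -21], [0, 0, 15, 0, 0, 15], [12, 12, 12, 12, 12, 12]].
There the 2×2 minor on rows k ∈ {0, 1}, columns (i,j) ∈ {(0,0), (0,2)} is det [[-6, -21], [0, 15]] = -90 ≠ 0, so this unfolding has rank ≥ 2; CP rank is at least every unfolding rank, so rank(T) ≥ 2.
In particular rank(T) ≥ 2 > 1, so T is not rank-1.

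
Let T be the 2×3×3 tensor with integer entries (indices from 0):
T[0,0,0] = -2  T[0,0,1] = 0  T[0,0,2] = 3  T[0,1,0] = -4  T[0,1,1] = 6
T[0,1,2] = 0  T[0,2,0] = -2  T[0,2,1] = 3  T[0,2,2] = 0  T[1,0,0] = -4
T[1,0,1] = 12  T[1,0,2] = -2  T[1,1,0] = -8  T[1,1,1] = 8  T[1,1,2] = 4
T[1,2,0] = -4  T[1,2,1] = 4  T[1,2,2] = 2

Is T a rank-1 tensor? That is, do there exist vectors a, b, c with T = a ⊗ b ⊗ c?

The mode-3 unfolding of T (rows indexed by k, columns by (i,j) = (0,0), (0,1), (0,2), (1,0), (1,1), (1,2)) is [[-2, -4, -2, -4, -8, -4], [0, 6, 3, 12, 8, 4], [3, 0, 0, -2, 4, 2]].
There the 3×3 minor on rows k ∈ {0, 1, 2}, columns (i,j) ∈ {(0,0), (0,1), (1,0)} is det [[-2, -4, -4], [0, 6, 12], [3, 0, -2]] = -48 ≠ 0, so this unfolding has rank ≥ 3; CP rank is at least every unfolding rank, so rank(T) ≥ 3.
In particular rank(T) ≥ 3 > 1, so T is not rank-1.

No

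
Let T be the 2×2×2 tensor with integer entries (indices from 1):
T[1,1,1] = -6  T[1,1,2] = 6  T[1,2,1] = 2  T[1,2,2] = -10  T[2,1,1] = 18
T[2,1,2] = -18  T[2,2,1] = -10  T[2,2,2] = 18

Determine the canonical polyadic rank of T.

Lower bound: the mode-1 unfolding of T (rows indexed by i, columns by (j,k) = (1,1), (1,2), (2,1), (2,2)) is [[-6, 6, 2, -10], [18, -18, -10, 18]].
There the 2×2 minor on rows i ∈ {1, 2}, columns (j,k) ∈ {(1,1), (2,1)} is det [[-6, 2], [18, -10]] = 24 ≠ 0, so this unfolding has rank ≥ 2; CP rank is at least every unfolding rank, so rank(T) ≥ 2. (Unfolding ranks only ever bound the CP rank from below — rank(T) can be strictly larger than all of them — so the matching upper bound has to come from an explicit 2-term decomposition.)
Upper bound — finding two terms. Write S_k = T[:,:,k] for the frontal slices: S₁ = [[-6, 2], [18, -10]], S₂ = [[6, -10], [-18, 18]].
If T = a₁ ∘ b₁ ∘ c₁ + a₂ ∘ b₂ ∘ c₂ then each S_k = c₁[k]·a₁b₁ᵀ + c₂[k]·a₂b₂ᵀ. S₁ and S₂ are linearly independent, so a₁b₁ᵀ and a₂b₂ᵀ must span the same plane of matrices: they are the rank-1 matrices of the form x·S₁ + y·S₂.
det(x·S₁ + y·S₂) is 24·x² + 48·xy − 72·y² = 24·(x + 3·y)(x − y), vanishing at (x:y) = (3:-1) and (1:1).
M₁ = 3·S₁ − S₂ = [[-24, 16], [72, -48]] = (-8)·[1, -3][3, -2]ᵀ and M₂ = S₁ + S₂ = [[0, -8], [0, 8]] = (-8)·[1, -1][0, 1]ᵀ, so take a₁ = [1, -3], b₁ = [3, -2], a₂ = [1, -1], b₂ = [0, 1].
Each slice is an integer combination of E₁ = a₁b₁ᵀ and E₂ = a₂b₂ᵀ: S₁ = −2·E₁ − 2·E₂, S₂ = 2·E₁ − 6·E₂; reading off coefficients, c₁ = [-2, 2] and c₂ = [-2, -6].
Hence T = [1, -3] ∘ [3, -2] ∘ [-2, 2] + [1, -1] ∘ [0, 1] ∘ [-2, -6], so rank(T) ≤ 2.
These bounds meet, so rank(T) = 2.
Check entry T[2,2,2] = 18: (-3)·(-2)·(2) + (-1)·(1)·(-6) = 18.

2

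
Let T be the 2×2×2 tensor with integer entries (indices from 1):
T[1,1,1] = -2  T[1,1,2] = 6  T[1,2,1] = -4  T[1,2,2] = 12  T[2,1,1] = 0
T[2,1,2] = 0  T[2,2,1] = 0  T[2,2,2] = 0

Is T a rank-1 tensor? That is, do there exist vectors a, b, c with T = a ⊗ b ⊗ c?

If T = a ⊗ b ⊗ c then every fibre of T is a multiple of the corresponding factor, so read the factors off the fibres through the nonzero entry T[1,1,1] = -2.
The mode-1 fibre T[:,1,1] = [-2, 0] gives a = (1, 0) (primitive direction); the mode-2 fibre T[1,:,1] = [-2, -4] gives b = (1, 2); then c[k] = T[1,1,k] / (a[1]·b[1]) = [-2, 6] / 1 = (-2, 6).
Expanding (1, 0) ⊗ (1, 2) ⊗ (-2, 6) reproduces all 8 entries of T, so T = (1, 0) ⊗ (1, 2) ⊗ (-2, 6) and rank(T) ≤ 1.
Equivalently every frontal slice T[:,:,k] is c[k] times the rank-1 matrix (1, 0) ⊗ (1, 2). So T has rank 1 (it is nonzero).

Yes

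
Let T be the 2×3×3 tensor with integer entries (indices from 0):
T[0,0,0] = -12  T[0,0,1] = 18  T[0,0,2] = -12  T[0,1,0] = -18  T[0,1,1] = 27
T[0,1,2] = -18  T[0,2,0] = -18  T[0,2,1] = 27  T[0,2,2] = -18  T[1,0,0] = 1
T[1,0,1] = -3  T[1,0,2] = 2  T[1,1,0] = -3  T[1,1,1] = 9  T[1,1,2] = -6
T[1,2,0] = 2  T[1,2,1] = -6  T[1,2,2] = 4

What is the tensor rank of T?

2

Lower bound: in the mode-1 unfolding of T (rows indexed by i, columns by (j,k)) the 2×2 minor on rows i ∈ {0, 1}, columns (j,k) ∈ {(0,0), (0,1)} is det [[-12, 18], [1, -3]] = 18 ≠ 0, so that unfolding has rank ≥ 2 and hence rank(T) ≥ 2 (CP rank is at least every unfolding rank, though it can be larger).
Upper bound: with S_k = T[:,:,k], the two rank-1 terms a₁b₁ᵀ, a₂b₂ᵀ are the rank-1 members of the pencil x·S₀ + y·S₁.
The 2×2 minor of x·S₀ + y·S₁ on rows {0,1}, columns {0,1} is 54·x² − 243·xy + 243·y² = 27·(2·x − 3·y)(x − 3·y), vanishing at (x:y) = (3:2) and (3:1).
M₁ = 3·S₀ + 2·S₁ = [[0, 0, 0], [-3, 9, -6]] = (-3)·[0, 1][1, -3, 2]ᵀ and M₂ = 3·S₀ + S₁ = [[-18, -27, -27], [0, 0, 0]] = (-9)·[1, 0][2, 3, 3]ᵀ, so take a₁ = [0, 1], b₁ = [1, -3, 2], a₂ = [1, 0], b₂ = [2, 3, 3].
Each slice is an integer combination of E₁ = a₁b₁ᵀ and E₂ = a₂b₂ᵀ: S₀ = E₁ − 6·E₂, S₁ = −3·E₁ + 9·E₂, S₂ = 2·E₁ − 6·E₂; reading off coefficients, c₁ = [1, -3, 2] and c₂ = [-6, 9, -6].
Hence T = [0, 1] ∘ [1, -3, 2] ∘ [1, -3, 2] + [1, 0] ∘ [2, 3, 3] ∘ [-6, 9, -6], so rank(T) ≤ 2.
These bounds meet, so rank(T) = 2.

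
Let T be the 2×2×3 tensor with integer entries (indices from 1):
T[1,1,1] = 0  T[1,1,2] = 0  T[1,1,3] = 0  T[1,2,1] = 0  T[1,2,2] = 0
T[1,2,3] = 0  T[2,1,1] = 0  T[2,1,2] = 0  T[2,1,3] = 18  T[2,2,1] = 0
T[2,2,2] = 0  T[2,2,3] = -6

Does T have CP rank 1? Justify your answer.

The mode-1 fibre T[:,1,3] = [0, 18] gives a = (0, 1) (primitive direction); the mode-2 fibre T[2,:,3] = [18, -6] gives b = (3, -1); then c[k] = T[2,1,k] / (a[2]·b[1]) = [0, 0, 18] / 3 = (0, 0, 6).
Expanding (0, 1) ⊗ (3, -1) ⊗ (0, 0, 6) reproduces all 12 entries of T, so T = (0, 1) ⊗ (3, -1) ⊗ (0, 0, 6) and rank(T) ≤ 1.
Equivalently every frontal slice T[:,:,k] is c[k] times the rank-1 matrix (0, 1) ⊗ (3, -1). So T has rank 1 (it is nonzero).

Yes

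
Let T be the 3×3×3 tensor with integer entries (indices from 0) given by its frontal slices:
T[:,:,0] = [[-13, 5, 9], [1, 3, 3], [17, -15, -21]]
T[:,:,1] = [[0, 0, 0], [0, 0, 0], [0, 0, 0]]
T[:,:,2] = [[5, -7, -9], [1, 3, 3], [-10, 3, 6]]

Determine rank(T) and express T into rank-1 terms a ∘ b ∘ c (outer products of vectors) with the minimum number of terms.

Lower bound: the mode-2 unfolding of T (rows indexed by j, columns by (i,k) = (0,0), (0,1), (0,2), (1,0), (1,1), (1,2), (2,0), (2,1), (2,2)) is [[-13, 0, 5, 1, 0, 1, 17, 0, -10], [5, 0, -7, 3, 0, 3, -15, 0, 3], [9, 0, -9, 3, 0, 3, -21, 0, 6]].
There the 2×2 minor on rows j ∈ {0, 1}, columns (i,k) ∈ {(0,0), (0,2)} is det [[-13, 5], [5, -7]] = 66 ≠ 0, so this unfolding has rank ≥ 2; CP rank is at least every unfolding rank, so rank(T) ≥ 2. (Flattening ranks never certify an upper bound on CP rank; for that we must actually write T with 2 rank-1 terms.)
Upper bound — finding two terms. Write S_k = T[:,:,k] for the frontal slices: S₀ = [[-13, 5, 9], [1, 3, 3], [17, -15, -21]], S₁ = [[0, 0, 0], [0, 0, 0], [0, 0, 0]], S₂ = [[5, -7, -9], [1, 3, 3], [-10, 3, 6]].
If T = a₁ ∘ b₁ ∘ c₁ + a₂ ∘ b₂ ∘ c₂ then each S_k = c₁[k]·a₁b₁ᵀ + c₂[k]·a₂b₂ᵀ. S₀ and S₂ are linearly independent, so a₁b₁ᵀ and a₂b₂ᵀ must span the same plane of matrices: they are the rank-1 matrices of the form x·S₀ + y·S₂.
The 2×2 minor of x·S₀ + y·S₂ on rows {0,1}, columns {0,1} is −44·x² − 22·xy + 22·y² = (-22)·(2·x − y)(x + y), vanishing at (x:y) = (1:2) and (1:-1).
M₁ = S₀ + 2·S₂ = [[-3, -9, -9], [3, 9, 9], [-3, -9, -9]] = (-3)·(1, -1, 1)(1, 3, 3)ᵀ and M₂ = S₀ − S₂ = [[-18, 12, 18], [0, 0, 0], [27, -18, -27]] = (-3)·(2, 0, -3)(3, -2, -3)ᵀ, so take a₁ = (1, -1, 1), b₁ = (1, 3, 3), a₂ = (2, 0, -3), b₂ = (3, -2, -3).
Each slice is an integer combination of E₁ = a₁b₁ᵀ and E₂ = a₂b₂ᵀ: S₀ = −E₁ − 2·E₂, S₁ = 0, S₂ = −E₁ + E₂; reading off coefficients, c₁ = (-1, 0, -1) and c₂ = (-2, 0, 1).
Hence T = (1, -1, 1) ∘ (1, 3, 3) ∘ (-1, 0, -1) + (2, 0, -3) ∘ (3, -2, -3) ∘ (-2, 0, 1), so rank(T) ≤ 2.
These bounds meet, so rank(T) = 2.

rank(T) = 2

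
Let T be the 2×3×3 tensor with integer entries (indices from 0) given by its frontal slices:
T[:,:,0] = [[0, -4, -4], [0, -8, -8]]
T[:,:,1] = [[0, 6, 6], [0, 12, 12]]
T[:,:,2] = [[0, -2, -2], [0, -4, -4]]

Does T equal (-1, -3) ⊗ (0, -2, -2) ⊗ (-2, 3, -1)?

No

Reconstruct entry (1,1,0) from the claimed factors: Σₗ aₗ[1]bₗ[1]cₗ[0] = (-3)·(-2)·(-2) = -12, but T[1,1,0] = -8. The claim is false.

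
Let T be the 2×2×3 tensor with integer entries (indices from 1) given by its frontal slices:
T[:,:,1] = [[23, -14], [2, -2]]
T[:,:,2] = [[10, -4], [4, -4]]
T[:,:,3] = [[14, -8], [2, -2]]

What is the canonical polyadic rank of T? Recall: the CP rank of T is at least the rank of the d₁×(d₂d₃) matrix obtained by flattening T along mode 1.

Lower bound: in the mode-2 unfolding of T (rows indexed by j, columns by (i,k)) the 2×2 minor on rows j ∈ {1, 2}, columns (i,k) ∈ {(1,1), (1,2)} is det [[23, 10], [-14, -4]] = 48 ≠ 0, so that unfolding has rank ≥ 2 and hence rank(T) ≥ 2 (CP rank is at least every unfolding rank, though it can be larger).
Upper bound: with S_k = T[:,:,k], the two rank-1 terms a₁b₁ᵀ, a₂b₂ᵀ are the rank-1 members of the pencil x·S₁ + y·S₂.
det(x·S₁ + y·S₂) is −18·x² − 48·xy − 24·y² = (-6)·(x + 2·y)(3·x + 2·y), vanishing at (x:y) = (2:-1) and (2:-3).
M₁ = 2·S₁ − S₂ = [[36, -24], [0, 0]] = 12·[1, 0][3, -2]ᵀ and M₂ = 2·S₁ − 3·S₂ = [[16, -16], [-8, 8]] = 8·[2, -1][1, -1]ᵀ, so take a₁ = [1, 0], b₁ = [3, -2], a₂ = [2, -1], b₂ = [1, -1].
Each slice is an integer combination of E₁ = a₁b₁ᵀ and E₂ = a₂b₂ᵀ: S₁ = 9·E₁ − 2·E₂, S₂ = 6·E₁ − 4·E₂, S₃ = 6·E₁ − 2·E₂; reading off coefficients, c₁ = [9, 6, 6] and c₂ = [-2, -4, -2].
Hence T = [1, 0] ⊗ [3, -2] ⊗ [9, 6, 6] + [2, -1] ⊗ [1, -1] ⊗ [-2, -4, -2], so rank(T) ≤ 2.
These bounds meet, so rank(T) = 2.

2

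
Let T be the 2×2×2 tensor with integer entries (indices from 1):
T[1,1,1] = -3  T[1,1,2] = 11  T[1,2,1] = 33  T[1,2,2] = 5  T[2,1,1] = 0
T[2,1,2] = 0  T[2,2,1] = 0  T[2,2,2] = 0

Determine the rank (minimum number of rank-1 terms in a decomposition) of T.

Lower bound: the mode-3 unfolding of T (rows indexed by k, columns by (i,j) = (1,1), (1,2), (2,1), (2,2)) is [[-3, 33, 0, 0], [11, 5, 0, 0]].
There the 2×2 minor on rows k ∈ {1, 2}, columns (i,j) ∈ {(1,1), (1,2)} is det [[-3, 33], [11, 5]] = -378 ≠ 0, so this unfolding has rank ≥ 2; CP rank is at least every unfolding rank, so rank(T) ≥ 2. (This is only a lower bound: in general the CP rank may exceed every unfolding rank, so we still need to exhibit 2 rank-1 terms summing to T.)
Upper bound — finding two terms. Every mode-1 slice of T is a multiple of one matrix: T[i,:,:] = a[i]·M with a = (1, 0) and M = [[-3, 11], [33, 5]] (rows indexed by j, columns by k). So it suffices to write M as a sum of two rank-1 matrices.
Splitting M by its rows (j = 1, 2), M = (1, 0)(-3, 11)ᵀ + (0, 1)(33, 5)ᵀ.
Hence T = (1, 0) ∘ (1, 0) ∘ (-3, 11) + (1, 0) ∘ (0, 1) ∘ (33, 5), so rank(T) ≤ 2.
These bounds meet, so rank(T) = 2.
Check entry T[2,1,2] = 0: (0)·(1)·(11) + (0)·(0)·(5) = 0.

2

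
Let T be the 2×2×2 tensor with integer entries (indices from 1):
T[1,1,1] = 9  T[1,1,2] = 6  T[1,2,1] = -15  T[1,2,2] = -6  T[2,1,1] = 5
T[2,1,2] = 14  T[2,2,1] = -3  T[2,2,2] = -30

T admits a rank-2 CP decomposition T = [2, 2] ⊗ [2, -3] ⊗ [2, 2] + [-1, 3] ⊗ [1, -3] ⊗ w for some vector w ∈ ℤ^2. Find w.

w = [-1, 2]

Subtract the known terms from T to get the rank-1 residual R = [-1, 3] ⊗ [1, -3] ⊗ w, so R[i,j,k] = a[i]·b[j]·w[k]. Pick indices with nonzero a[1]·b[1] = (-1)·(1) = -1. Only the fibre through (1,1,·) is needed: R[1,1,:] = T[1,1,:] − Σₗ aₗ[1]bₗ[1]cₗ = [9, 6] − (2)·(2)·[2, 2] = [1, -2]. Then w[k] = R[1,1,k] / -1 for each k, giving w = [1, -2] / -1 = [-1, 2].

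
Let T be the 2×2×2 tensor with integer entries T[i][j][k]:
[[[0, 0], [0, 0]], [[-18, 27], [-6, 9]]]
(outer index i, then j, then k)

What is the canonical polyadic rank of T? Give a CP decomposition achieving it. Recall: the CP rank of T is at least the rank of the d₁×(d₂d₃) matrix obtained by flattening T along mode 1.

rank(T) = 1

Lower bound: T ≠ 0 (e.g. T[1,0,0] = -18), so rank(T) ≥ 1.
Upper bound: if T = a (x) b (x) c then every fibre of T is a multiple of the corresponding factor, so read the factors off the fibres through the nonzero entry T[1,0,0] = -18.
The mode-1 fibre T[:,0,0] = [0, -18] gives a = [0, 1] (primitive direction); the mode-2 fibre T[1,:,0] = [-18, -6] gives b = [3, 1]; then c[k] = T[1,0,k] / (a[1]·b[0]) = [-18, 27] / 3 = [-6, 9].
Expanding [0, 1] (x) [3, 1] (x) [-6, 9] reproduces all 8 entries of T, so T = [0, 1] (x) [3, 1] (x) [-6, 9] and rank(T) ≤ 1.
These bounds meet, so rank(T) = 1.
Check entry T[1,0,0] = -18: (1)·(3)·(-6) = -18.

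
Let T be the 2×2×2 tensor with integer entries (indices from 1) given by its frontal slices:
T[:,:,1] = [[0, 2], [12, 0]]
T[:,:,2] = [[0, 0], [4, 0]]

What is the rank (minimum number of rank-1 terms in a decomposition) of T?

Lower bound: in the mode-2 unfolding of T (rows indexed by j, columns by (i,k)) the 2×2 minor on rows j ∈ {1, 2}, columns (i,k) ∈ {(1,1), (2,1)} is det [[0, 12], [2, 0]] = -24 ≠ 0, so that unfolding has rank ≥ 2 and hence rank(T) ≥ 2 (CP rank is at least every unfolding rank, though it can be larger).
Upper bound: with S_k = T[:,:,k], the two rank-1 terms a₁b₁ᵀ, a₂b₂ᵀ are the rank-1 members of the pencil x·S₁ + y·S₂.
det(x·S₁ + y·S₂) is −24·x² − 8·xy = (-8)·(3·x + y)(x), vanishing at (x:y) = (1:-3) and (0:1).
M₁ = S₁ − 3·S₂ = [[0, 2], [0, 0]] = 2·[1, 0][0, 1]ᵀ and M₂ = S₂ = [[0, 0], [4, 0]] = 4·[0, 1][1, 0]ᵀ, so take a₁ = [1, 0], b₁ = [0, 1], a₂ = [0, 1], b₂ = [1, 0].
Each slice is an integer combination of E₁ = a₁b₁ᵀ and E₂ = a₂b₂ᵀ: S₁ = 2·E₁ + 12·E₂, S₂ = 4·E₂; reading off coefficients, c₁ = [2, 0] and c₂ = [12, 4].
Hence T = [1, 0] ⊗ [0, 1] ⊗ [2, 0] + [0, 1] ⊗ [1, 0] ⊗ [12, 4], so rank(T) ≤ 2.
These bounds meet, so rank(T) = 2.

2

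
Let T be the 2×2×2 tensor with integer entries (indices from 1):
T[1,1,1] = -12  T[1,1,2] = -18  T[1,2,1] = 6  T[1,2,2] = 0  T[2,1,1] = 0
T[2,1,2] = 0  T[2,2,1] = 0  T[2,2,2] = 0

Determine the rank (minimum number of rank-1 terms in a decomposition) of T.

2

Lower bound: the mode-3 unfolding of T (rows indexed by k, columns by (i,j) = (1,1), (1,2), (2,1), (2,2)) is [[-12, 6, 0, 0], [-18, 0, 0, 0]].
There the 2×2 minor on rows k ∈ {1, 2}, columns (i,j) ∈ {(1,1), (1,2)} is det [[-12, 6], [-18, 0]] = 108 ≠ 0, so this unfolding has rank ≥ 2; CP rank is at least every unfolding rank, so rank(T) ≥ 2. (Flattening ranks never certify an upper bound on CP rank; for that we must actually write T with 2 rank-1 terms.)
Upper bound — finding two terms. Every mode-1 slice of T is a multiple of one matrix: T[i,:,:] = a[i]·M with a = [1, 0] and M = [[-12, -18], [6, 0]] (rows indexed by j, columns by k). So it suffices to write M as a sum of two rank-1 matrices.
Splitting M by its rows (j = 1, 2), M = [1, 0][-12, -18]ᵀ + [0, 1][6, 0]ᵀ.
Hence T = [1, 0] ⊗ [1, 0] ⊗ [-12, -18] + [1, 0] ⊗ [0, 1] ⊗ [6, 0], so rank(T) ≤ 2.
These bounds meet, so rank(T) = 2.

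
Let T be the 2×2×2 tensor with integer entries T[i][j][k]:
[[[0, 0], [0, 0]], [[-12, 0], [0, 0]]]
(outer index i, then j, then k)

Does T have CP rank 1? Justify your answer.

Yes

The mode-1 fibre T[:,0,0] = [0, -12] gives a = [0, 1] (primitive direction); the mode-2 fibre T[1,:,0] = [-12, 0] gives b = [1, 0]; then c[k] = T[1,0,k] / (a[1]·b[0]) = [-12, 0] / 1 = [-12, 0].
Expanding [0, 1] ⊗ [1, 0] ⊗ [-12, 0] reproduces all 8 entries of T, so T = [0, 1] ⊗ [1, 0] ⊗ [-12, 0] and rank(T) ≤ 1.
Equivalently every frontal slice T[:,:,k] is c[k] times the rank-1 matrix [0, 1] ⊗ [1, 0]. So T has rank 1 (it is nonzero).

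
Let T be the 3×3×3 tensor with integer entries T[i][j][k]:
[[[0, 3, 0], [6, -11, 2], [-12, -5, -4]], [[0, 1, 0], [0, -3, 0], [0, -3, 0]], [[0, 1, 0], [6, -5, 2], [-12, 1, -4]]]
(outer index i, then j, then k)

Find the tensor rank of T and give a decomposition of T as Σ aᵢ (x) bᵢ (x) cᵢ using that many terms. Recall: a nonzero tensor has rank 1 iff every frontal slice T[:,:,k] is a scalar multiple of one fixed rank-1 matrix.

rank(T) = 2

Lower bound: the mode-3 unfolding of T (rows indexed by k, columns by (i,j) = (0,0), (0,1), (0,2), (1,0), (1,1), (1,2), (2,0), (2,1), (2,2)) is [[0, 6, -12, 0, 0, 0, 0, 6, -12], [3, -11, -5, 1, -3, -3, 1, -5, 1], [0, 2, -4, 0, 0, 0, 0, 2, -4]].
There the 2×2 minor on rows k ∈ {0, 1}, columns (i,j) ∈ {(0,0), (0,1)} is det [[0, 6], [3, -11]] = -18 ≠ 0, so this unfolding has rank ≥ 2; CP rank is at least every unfolding rank, so rank(T) ≥ 2. (This is only a lower bound: in general the CP rank may exceed every unfolding rank, so we still need to exhibit 2 rank-1 terms summing to T.)
Upper bound — finding two terms. Write S_k = T[:,:,k] for the frontal slices: S₀ = [[0, 6, -12], [0, 0, 0], [0, 6, -12]], S₁ = [[3, -11, -5], [1, -3, -3], [1, -5, 1]], S₂ = [[0, 2, -4], [0, 0, 0], [0, 2, -4]].
If T = a₁ (x) b₁ (x) c₁ + a₂ (x) b₂ (x) c₂ then each S_k = c₁[k]·a₁b₁ᵀ + c₂[k]·a₂b₂ᵀ. S₀ and S₁ are linearly independent, so a₁b₁ᵀ and a₂b₂ᵀ must span the same plane of matrices: they are the rank-1 matrices of the form x·S₀ + y·S₁.
The 2×2 minor of x·S₀ + y·S₁ on rows {0,1}, columns {0,1} is −6·xy + 2·y² = (-2)·(3·x − y)(y), vanishing at (x:y) = (1:3) and (1:0).
M₁ = S₀ + 3·S₁ = [[9, -27, -27], [3, -9, -9], [3, -9, -9]] = 3·[3, 1, 1][1, -3, -3]ᵀ and M₂ = S₀ = [[0, 6, -12], [0, 0, 0], [0, 6, -12]] = 6·[1, 0, 1][0, 1, -2]ᵀ, so take a₁ = [3, 1, 1], b₁ = [1, -3, -3], a₂ = [1, 0, 1], b₂ = [0, 1, -2].
Each slice is an integer combination of E₁ = a₁b₁ᵀ and E₂ = a₂b₂ᵀ: S₀ = 6·E₂, S₁ = E₁ − 2·E₂, S₂ = 2·E₂; reading off coefficients, c₁ = [0, 1, 0] and c₂ = [6, -2, 2].
Hence T = [3, 1, 1] (x) [1, -3, -3] (x) [0, 1, 0] + [1, 0, 1] (x) [0, 1, -2] (x) [6, -2, 2], so rank(T) ≤ 2.
These bounds meet, so rank(T) = 2.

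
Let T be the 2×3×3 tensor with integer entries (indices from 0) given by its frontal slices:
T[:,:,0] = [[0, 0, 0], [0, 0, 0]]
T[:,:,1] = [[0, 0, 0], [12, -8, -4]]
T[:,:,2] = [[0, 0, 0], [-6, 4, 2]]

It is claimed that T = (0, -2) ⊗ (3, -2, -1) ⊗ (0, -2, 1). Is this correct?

Reconstruct entrywise from the claimed factors. For example, T[0,0,0] = 0 and Σₗ aₗ[0]bₗ[0]cₗ[0] = (0)·(3)·(0) = 0; checking all 18 entries, every one matches. The claim holds.

Yes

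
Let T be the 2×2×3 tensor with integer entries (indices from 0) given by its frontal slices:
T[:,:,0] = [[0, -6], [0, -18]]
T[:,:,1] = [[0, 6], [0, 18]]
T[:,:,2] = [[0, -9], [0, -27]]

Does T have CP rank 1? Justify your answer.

Yes

If T = a ⊗ b ⊗ c then every fibre of T is a multiple of the corresponding factor, so read the factors off the fibres through the nonzero entry T[0,1,0] = -6.
The mode-1 fibre T[:,1,0] = [-6, -18] gives a = [1, 3] (primitive direction); the mode-2 fibre T[0,:,0] = [0, -6] gives b = [0, 1]; then c[k] = T[0,1,k] / (a[0]·b[1]) = [-6, 6, -9] / 1 = [-6, 6, -9].
Expanding [1, 3] ⊗ [0, 1] ⊗ [-6, 6, -9] reproduces all 12 entries of T, so T = [1, 3] ⊗ [0, 1] ⊗ [-6, 6, -9] and rank(T) ≤ 1.
Equivalently every frontal slice T[:,:,k] is c[k] times the rank-1 matrix [1, 3] ⊗ [0, 1]. So T has rank 1 (it is nonzero).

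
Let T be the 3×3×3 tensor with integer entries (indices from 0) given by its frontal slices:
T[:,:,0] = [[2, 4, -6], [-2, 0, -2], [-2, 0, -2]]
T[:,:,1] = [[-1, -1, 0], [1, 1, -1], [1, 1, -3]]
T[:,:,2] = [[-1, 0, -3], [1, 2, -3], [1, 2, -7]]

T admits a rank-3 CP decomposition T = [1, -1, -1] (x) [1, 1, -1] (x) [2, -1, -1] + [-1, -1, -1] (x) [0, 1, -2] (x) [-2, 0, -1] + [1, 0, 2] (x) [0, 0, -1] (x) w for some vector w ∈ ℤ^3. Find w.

w = [0, 1, 2]

Subtract the known terms from T to get the rank-1 residual R = [1, 0, 2] (x) [0, 0, -1] (x) w, so R[i,j,k] = a[i]·b[j]·w[k]. Pick indices with nonzero a[0]·b[2] = (1)·(-1) = -1. Only the fibre through (0,2,·) is needed: R[0,2,:] = T[0,2,:] − Σₗ aₗ[0]bₗ[2]cₗ = [-6, 0, -3] − (1)·(-1)·[2, -1, -1] − (-1)·(-2)·[-2, 0, -1] = [0, -1, -2]. Then w[k] = R[0,2,k] / -1 for each k, giving w = [0, -1, -2] / -1 = [0, 1, 2].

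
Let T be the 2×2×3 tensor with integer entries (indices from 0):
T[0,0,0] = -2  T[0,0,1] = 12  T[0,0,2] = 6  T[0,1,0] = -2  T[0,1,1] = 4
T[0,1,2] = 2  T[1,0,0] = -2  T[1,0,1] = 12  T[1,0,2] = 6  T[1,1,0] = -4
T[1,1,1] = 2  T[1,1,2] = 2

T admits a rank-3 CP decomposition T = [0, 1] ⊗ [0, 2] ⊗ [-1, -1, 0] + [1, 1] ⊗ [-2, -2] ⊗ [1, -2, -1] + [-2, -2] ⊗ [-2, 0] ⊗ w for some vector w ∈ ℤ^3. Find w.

w = [0, 2, 1]

Subtract the known terms from T to get the rank-1 residual R = [-2, -2] ⊗ [-2, 0] ⊗ w, so R[i,j,k] = a[i]·b[j]·w[k]. Pick indices with nonzero a[0]·b[0] = (-2)·(-2) = 4. Only the fibre through (0,0,·) is needed: R[0,0,:] = T[0,0,:] − Σₗ aₗ[0]bₗ[0]cₗ = [-2, 12, 6] − (0)·(0)·[-1, -1, 0] − (1)·(-2)·[1, -2, -1] = [0, 8, 4]. Then w[k] = R[0,0,k] / 4 for each k, giving w = [0, 8, 4] / 4 = [0, 2, 1].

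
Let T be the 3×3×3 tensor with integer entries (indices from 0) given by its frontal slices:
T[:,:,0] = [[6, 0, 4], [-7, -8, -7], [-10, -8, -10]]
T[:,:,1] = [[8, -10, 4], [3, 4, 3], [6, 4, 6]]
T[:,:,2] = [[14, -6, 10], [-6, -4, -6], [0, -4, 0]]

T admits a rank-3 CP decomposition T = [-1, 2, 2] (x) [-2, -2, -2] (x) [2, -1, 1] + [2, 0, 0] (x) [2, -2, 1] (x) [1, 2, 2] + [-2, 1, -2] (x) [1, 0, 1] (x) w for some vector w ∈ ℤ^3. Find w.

Subtract the known terms from T to get the rank-1 residual R = [-2, 1, -2] (x) [1, 0, 1] (x) w, so R[i,j,k] = a[i]·b[j]·w[k]. Pick indices with nonzero a[0]·b[0] = (-2)·(1) = -2. Only the fibre through (0,0,·) is needed: R[0,0,:] = T[0,0,:] − Σₗ aₗ[0]bₗ[0]cₗ = [6, 8, 14] − (-1)·(-2)·[2, -1, 1] − (2)·(2)·[1, 2, 2] = [-2, 2, 4]. Then w[k] = R[0,0,k] / -2 for each k, giving w = [-2, 2, 4] / -2 = [1, -1, -2].

w = [1, -1, -2]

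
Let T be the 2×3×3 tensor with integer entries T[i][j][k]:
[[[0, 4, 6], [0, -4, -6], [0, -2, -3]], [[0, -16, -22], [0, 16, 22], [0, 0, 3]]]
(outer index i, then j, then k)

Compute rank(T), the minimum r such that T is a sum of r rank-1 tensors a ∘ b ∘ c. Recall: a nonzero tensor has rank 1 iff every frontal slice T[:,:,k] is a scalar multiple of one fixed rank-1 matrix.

2

Lower bound: the mode-1 unfolding of T (rows indexed by i, columns by (j,k) = (0,0), (0,1), (0,2), (1,0), (1,1), (1,2), (2,0), (2,1), (2,2)) is [[0, 4, 6, 0, -4, -6, 0, -2, -3], [0, -16, -22, 0, 16, 22, 0, 0, 3]].
There the 2×2 minor on rows i ∈ {0, 1}, columns (j,k) ∈ {(0,1), (0,2)} is det [[4, 6], [-16, -22]] = 8 ≠ 0, so this unfolding has rank ≥ 2; CP rank is at least every unfolding rank, so rank(T) ≥ 2. (This is only a lower bound: in general the CP rank may exceed every unfolding rank, so we still need to exhibit 2 rank-1 terms summing to T.)
Upper bound — finding two terms. Write S_k = T[:,:,k] for the frontal slices: S₀ = [[0, 0, 0], [0, 0, 0]], S₁ = [[4, -4, -2], [-16, 16, 0]], S₂ = [[6, -6, -3], [-22, 22, 3]].
If T = a₁ ∘ b₁ ∘ c₁ + a₂ ∘ b₂ ∘ c₂ then each S_k = c₁[k]·a₁b₁ᵀ + c₂[k]·a₂b₂ᵀ. S₁ and S₂ are linearly independent, so a₁b₁ᵀ and a₂b₂ᵀ must span the same plane of matrices: they are the rank-1 matrices of the form x·S₁ + y·S₂.
The 2×2 minor of x·S₁ + y·S₂ on rows {0,1}, columns {0,2} is −32·x² − 80·xy − 48·y² = (-16)·(2·x + 3·y)(x + y), vanishing at (x:y) = (3:-2) and (1:-1).
M₁ = 3·S₁ − 2·S₂ = [[0, 0, 0], [-4, 4, -6]] = (-2)·[0, 1][2, -2, 3]ᵀ and M₂ = S₁ − S₂ = [[-2, 2, 1], [6, -6, -3]] = −[1, -3][2, -2, -1]ᵀ, so take a₁ = [0, 1], b₁ = [2, -2, 3], a₂ = [1, -3], b₂ = [2, -2, -1].
Each slice is an integer combination of E₁ = a₁b₁ᵀ and E₂ = a₂b₂ᵀ: S₀ = 0, S₁ = −2·E₁ + 2·E₂, S₂ = −2·E₁ + 3·E₂; reading off coefficients, c₁ = [0, -2, -2] and c₂ = [0, 2, 3].
Hence T = [0, 1] ∘ [2, -2, 3] ∘ [0, -2, -2] + [1, -3] ∘ [2, -2, -1] ∘ [0, 2, 3], so rank(T) ≤ 2.
These bounds meet, so rank(T) = 2.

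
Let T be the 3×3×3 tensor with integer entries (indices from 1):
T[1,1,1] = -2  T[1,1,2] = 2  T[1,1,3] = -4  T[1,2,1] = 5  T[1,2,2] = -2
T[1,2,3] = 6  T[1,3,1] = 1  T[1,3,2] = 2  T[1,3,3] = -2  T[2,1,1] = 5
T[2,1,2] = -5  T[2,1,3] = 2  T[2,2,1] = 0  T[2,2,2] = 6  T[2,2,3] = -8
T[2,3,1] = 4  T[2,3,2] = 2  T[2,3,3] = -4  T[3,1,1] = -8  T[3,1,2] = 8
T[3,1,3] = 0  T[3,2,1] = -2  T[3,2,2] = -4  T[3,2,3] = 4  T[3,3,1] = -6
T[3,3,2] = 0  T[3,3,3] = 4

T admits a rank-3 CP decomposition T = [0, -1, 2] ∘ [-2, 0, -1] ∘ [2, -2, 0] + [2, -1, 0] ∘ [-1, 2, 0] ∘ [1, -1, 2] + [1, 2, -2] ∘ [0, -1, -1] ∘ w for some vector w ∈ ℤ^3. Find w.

w = [-1, -2, 2]

Subtract the known terms from T to get the rank-1 residual R = [1, 2, -2] ∘ [0, -1, -1] ∘ w, so R[i,j,k] = a[i]·b[j]·w[k]. Pick indices with nonzero a[1]·b[2] = (1)·(-1) = -1. Only the fibre through (1,2,·) is needed: R[1,2,:] = T[1,2,:] − Σₗ aₗ[1]bₗ[2]cₗ = [5, -2, 6] − (0)·(0)·[2, -2, 0] − (2)·(2)·[1, -1, 2] = [1, 2, -2]. Then w[k] = R[1,2,k] / -1 for each k, giving w = [1, 2, -2] / -1 = [-1, -2, 2].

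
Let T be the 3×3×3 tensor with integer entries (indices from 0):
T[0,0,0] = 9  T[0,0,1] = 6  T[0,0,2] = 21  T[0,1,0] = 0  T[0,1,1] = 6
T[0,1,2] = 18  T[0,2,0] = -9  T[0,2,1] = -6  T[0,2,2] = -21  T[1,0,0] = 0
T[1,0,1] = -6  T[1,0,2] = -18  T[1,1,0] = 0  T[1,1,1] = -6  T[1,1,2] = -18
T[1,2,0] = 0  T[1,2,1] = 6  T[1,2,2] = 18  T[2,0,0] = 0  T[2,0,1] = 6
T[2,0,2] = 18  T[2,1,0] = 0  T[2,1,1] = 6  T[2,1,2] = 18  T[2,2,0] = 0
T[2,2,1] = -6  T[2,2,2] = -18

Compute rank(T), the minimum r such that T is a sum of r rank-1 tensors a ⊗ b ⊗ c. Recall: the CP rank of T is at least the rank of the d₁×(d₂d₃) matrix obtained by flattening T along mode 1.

2

Lower bound: the mode-2 unfolding of T (rows indexed by j, columns by (i,k) = (0,0), (0,1), (0,2), (1,0), (1,1), (1,2), (2,0), (2,1), (2,2)) is [[9, 6, 21, 0, -6, -18, 0, 6, 18], [0, 6, 18, 0, -6, -18, 0, 6, 18], [-9, -6, -21, 0, 6, 18, 0, -6, -18]].
There the 2×2 minor on rows j ∈ {0, 1}, columns (i,k) ∈ {(0,0), (0,1)} is det [[9, 6], [0, 6]] = 54 ≠ 0, so this unfolding has rank ≥ 2; CP rank is at least every unfolding rank, so rank(T) ≥ 2. (Flattening ranks never certify an upper bound on CP rank; for that we must actually write T with 2 rank-1 terms.)
Upper bound — finding two terms. Write S_k = T[:,:,k] for the frontal slices: S₀ = [[9, 0, -9], [0, 0, 0], [0, 0, 0]], S₁ = [[6, 6, -6], [-6, -6, 6], [6, 6, -6]], S₂ = [[21, 18, -21], [-18, -18, 18], [18, 18, -18]].
If T = a₁ ⊗ b₁ ⊗ c₁ + a₂ ⊗ b₂ ⊗ c₂ then each S_k = c₁[k]·a₁b₁ᵀ + c₂[k]·a₂b₂ᵀ. S₀ and S₁ are linearly independent, so a₁b₁ᵀ and a₂b₂ᵀ must span the same plane of matrices: they are the rank-1 matrices of the form x·S₀ + y·S₁.
The 2×2 minor of x·S₀ + y·S₁ on rows {0,1}, columns {0,1} is −54·xy = (-54)·(y)(x), vanishing at (x:y) = (1:0) and (0:1).
M₁ = S₀ = [[9, 0, -9], [0, 0, 0], [0, 0, 0]] = 9·[1, 0, 0][1, 0, -1]ᵀ and M₂ = S₁ = [[6, 6, -6], [-6, -6, 6], [6, 6, -6]] = 6·[1, -1, 1][1, 1, -1]ᵀ, so take a₁ = [1, 0, 0], b₁ = [1, 0, -1], a₂ = [1, -1, 1], b₂ = [1, 1, -1].
Each slice is an integer combination of E₁ = a₁b₁ᵀ and E₂ = a₂b₂ᵀ: S₀ = 9·E₁, S₁ = 6·E₂, S₂ = 3·E₁ + 18·E₂; reading off coefficients, c₁ = [9, 0, 3] and c₂ = [0, 6, 18].
Hence T = [1, 0, 0] ⊗ [1, 0, -1] ⊗ [9, 0, 3] + [1, -1, 1] ⊗ [1, 1, -1] ⊗ [0, 6, 18], so rank(T) ≤ 2.
These bounds meet, so rank(T) = 2.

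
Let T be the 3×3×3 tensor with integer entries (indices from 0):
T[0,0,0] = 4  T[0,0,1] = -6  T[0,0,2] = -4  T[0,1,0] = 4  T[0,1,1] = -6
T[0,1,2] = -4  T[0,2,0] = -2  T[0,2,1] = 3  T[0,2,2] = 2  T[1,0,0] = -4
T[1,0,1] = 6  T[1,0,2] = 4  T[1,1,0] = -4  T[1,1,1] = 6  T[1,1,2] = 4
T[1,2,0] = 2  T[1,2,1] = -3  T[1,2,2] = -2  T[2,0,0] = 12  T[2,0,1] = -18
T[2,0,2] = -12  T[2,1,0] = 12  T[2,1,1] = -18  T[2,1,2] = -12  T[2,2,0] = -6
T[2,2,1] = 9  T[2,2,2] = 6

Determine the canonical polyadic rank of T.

1

Lower bound: T ≠ 0 (e.g. T[0,0,0] = 4), so rank(T) ≥ 1.
Upper bound: if T = a ⊗ b ⊗ c then every fibre of T is a multiple of the corresponding factor, so read the factors off the fibres through the nonzero entry T[0,0,0] = 4.
The mode-1 fibre T[:,0,0] = [4, -4, 12] gives a = (1, -1, 3) (primitive direction); the mode-2 fibre T[0,:,0] = [4, 4, -2] gives b = (2, 2, -1); then c[k] = T[0,0,k] / (a[0]·b[0]) = [4, -6, -4] / 2 = (2, -3, -2).
Expanding (1, -1, 3) ⊗ (2, 2, -1) ⊗ (2, -3, -2) reproduces all 27 entries of T, so T = (1, -1, 3) ⊗ (2, 2, -1) ⊗ (2, -3, -2) and rank(T) ≤ 1.
These bounds meet, so rank(T) = 1.
Check entry T[1,2,2] = -2: (-1)·(-1)·(-2) = -2.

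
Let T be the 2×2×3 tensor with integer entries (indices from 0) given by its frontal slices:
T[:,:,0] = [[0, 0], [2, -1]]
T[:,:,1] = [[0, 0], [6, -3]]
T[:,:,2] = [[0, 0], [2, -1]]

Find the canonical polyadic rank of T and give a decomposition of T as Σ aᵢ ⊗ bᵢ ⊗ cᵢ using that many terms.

Lower bound: T ≠ 0 (e.g. T[1,0,0] = 2), so rank(T) ≥ 1.
Upper bound: if T = a ⊗ b ⊗ c then every fibre of T is a multiple of the corresponding factor, so read the factors off the fibres through the nonzero entry T[1,0,0] = 2.
The mode-1 fibre T[:,0,0] = [0, 2] gives a = [0, 1] (primitive direction); the mode-2 fibre T[1,:,0] = [2, -1] gives b = [2, -1]; then c[k] = T[1,0,k] / (a[1]·b[0]) = [2, 6, 2] / 2 = [1, 3, 1].
Expanding [0, 1] ⊗ [2, -1] ⊗ [1, 3, 1] reproduces all 12 entries of T, so T = [0, 1] ⊗ [2, -1] ⊗ [1, 3, 1] and rank(T) ≤ 1.
These bounds meet, so rank(T) = 1.

rank(T) = 1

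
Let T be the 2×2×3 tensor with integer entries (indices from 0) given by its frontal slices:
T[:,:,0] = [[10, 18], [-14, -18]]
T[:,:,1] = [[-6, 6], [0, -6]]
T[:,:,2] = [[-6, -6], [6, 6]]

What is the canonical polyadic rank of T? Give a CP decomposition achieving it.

Lower bound: in the mode-1 unfolding of T (rows indexed by i, columns by (j,k)) the 2×2 minor on rows i ∈ {0, 1}, columns (j,k) ∈ {(0,0), (0,1)} is det [[10, -6], [-14, 0]] = -84 ≠ 0, so that unfolding has rank ≥ 2 and hence rank(T) ≥ 2 (CP rank is at least every unfolding rank, though it can be larger).
Upper bound: with S_k = T[:,:,k], the two rank-1 terms a₁b₁ᵀ, a₂b₂ᵀ are the rank-1 members of the pencil x·S₀ + y·S₁.
det(x·S₀ + y·S₁) is 72·x² + 132·xy + 36·y² = 12·(2·x + 3·y)(3·x + y), vanishing at (x:y) = (3:-2) and (1:-3).
M₁ = 3·S₀ − 2·S₁ = [[42, 42], [-42, -42]] = 42·[1, -1][1, 1]ᵀ and M₂ = S₀ − 3·S₁ = [[28, 0], [-14, 0]] = 14·[2, -1][1, 0]ᵀ, so take a₁ = [1, -1], b₁ = [1, 1], a₂ = [2, -1], b₂ = [1, 0].
Each slice is an integer combination of E₁ = a₁b₁ᵀ and E₂ = a₂b₂ᵀ: S₀ = 18·E₁ − 4·E₂, S₁ = 6·E₁ − 6·E₂, S₂ = −6·E₁; reading off coefficients, c₁ = [18, 6, -6] and c₂ = [-4, -6, 0].
Hence T = [1, -1] ⊗ [1, 1] ⊗ [18, 6, -6] + [2, -1] ⊗ [1, 0] ⊗ [-4, -6, 0], so rank(T) ≤ 2.
These bounds meet, so rank(T) = 2.

rank(T) = 2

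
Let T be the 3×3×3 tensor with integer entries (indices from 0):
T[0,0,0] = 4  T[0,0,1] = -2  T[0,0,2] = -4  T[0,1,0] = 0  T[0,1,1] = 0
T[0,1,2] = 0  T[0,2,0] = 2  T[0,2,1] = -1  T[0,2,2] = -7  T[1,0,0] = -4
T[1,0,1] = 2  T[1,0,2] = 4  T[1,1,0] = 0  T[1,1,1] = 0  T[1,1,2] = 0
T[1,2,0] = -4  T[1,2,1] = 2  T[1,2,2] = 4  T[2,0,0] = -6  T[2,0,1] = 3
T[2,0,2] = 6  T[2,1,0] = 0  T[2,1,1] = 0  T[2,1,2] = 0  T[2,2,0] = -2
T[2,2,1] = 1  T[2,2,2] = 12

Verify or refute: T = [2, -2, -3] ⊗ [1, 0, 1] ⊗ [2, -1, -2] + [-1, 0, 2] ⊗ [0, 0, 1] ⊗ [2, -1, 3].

Reconstruct entrywise from the claimed factors. For example, T[0,1,1] = 0 and Σₗ aₗ[0]bₗ[1]cₗ[1] = (2)·(0)·(-1) + (-1)·(0)·(-1) = 0; checking all 27 entries, every one matches. The claim holds.

Yes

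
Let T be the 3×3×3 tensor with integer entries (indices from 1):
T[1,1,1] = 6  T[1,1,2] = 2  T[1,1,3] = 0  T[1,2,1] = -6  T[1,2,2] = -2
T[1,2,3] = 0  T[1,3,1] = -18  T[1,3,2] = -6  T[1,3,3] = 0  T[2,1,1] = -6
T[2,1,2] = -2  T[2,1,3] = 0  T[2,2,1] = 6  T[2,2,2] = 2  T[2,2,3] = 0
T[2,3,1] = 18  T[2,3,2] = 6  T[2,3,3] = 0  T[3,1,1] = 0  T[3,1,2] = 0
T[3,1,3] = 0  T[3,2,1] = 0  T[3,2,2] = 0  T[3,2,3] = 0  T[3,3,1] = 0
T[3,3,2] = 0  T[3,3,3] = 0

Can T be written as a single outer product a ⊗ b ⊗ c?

Yes

If T = a ⊗ b ⊗ c then every fibre of T is a multiple of the corresponding factor, so read the factors off the fibres through the nonzero entry T[1,1,1] = 6.
The mode-1 fibre T[:,1,1] = [6, -6, 0] gives a = [1, -1, 0] (primitive direction); the mode-2 fibre T[1,:,1] = [6, -6, -18] gives b = [1, -1, -3]; then c[k] = T[1,1,k] / (a[1]·b[1]) = [6, 2, 0] / 1 = [6, 2, 0].
Expanding [1, -1, 0] ⊗ [1, -1, -3] ⊗ [6, 2, 0] reproduces all 27 entries of T, so T = [1, -1, 0] ⊗ [1, -1, -3] ⊗ [6, 2, 0] and rank(T) ≤ 1.
Equivalently every frontal slice T[:,:,k] is c[k] times the rank-1 matrix [1, -1, 0] ⊗ [1, -1, -3]. So T has rank 1 (it is nonzero).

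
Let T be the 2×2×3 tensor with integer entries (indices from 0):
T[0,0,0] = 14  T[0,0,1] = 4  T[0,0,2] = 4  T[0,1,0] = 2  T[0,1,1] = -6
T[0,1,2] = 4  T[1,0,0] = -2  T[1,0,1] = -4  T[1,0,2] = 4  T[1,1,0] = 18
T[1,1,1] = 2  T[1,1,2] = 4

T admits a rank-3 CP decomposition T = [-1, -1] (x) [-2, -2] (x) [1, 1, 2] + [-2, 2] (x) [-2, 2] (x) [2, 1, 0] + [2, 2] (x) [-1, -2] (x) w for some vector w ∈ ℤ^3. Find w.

Subtract the known terms from T to get the rank-1 residual R = [2, 2] (x) [-1, -2] (x) w, so R[i,j,k] = a[i]·b[j]·w[k]. Pick indices with nonzero a[0]·b[0] = (2)·(-1) = -2. Only the fibre through (0,0,·) is needed: R[0,0,:] = T[0,0,:] − Σₗ aₗ[0]bₗ[0]cₗ = [14, 4, 4] − (-1)·(-2)·[1, 1, 2] − (-2)·(-2)·[2, 1, 0] = [4, -2, 0]. Then w[k] = R[0,0,k] / -2 for each k, giving w = [4, -2, 0] / -2 = [-2, 1, 0].

w = [-2, 1, 0]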